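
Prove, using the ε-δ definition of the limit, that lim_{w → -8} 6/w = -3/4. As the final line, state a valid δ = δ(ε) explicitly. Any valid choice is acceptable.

δ = min(4, (16/3)ε)

Suppose ε > 0. We seek δ > 0 such that 0 < |w + 8| < δ implies |6/w + 3/4| < ε.
|6/w + 3/4| = 6·|-8 − w|/(8·|w|) = 6|w + 8|/(8|w|).
Require δ ≤ 4 so that |w| > 8 − 4 = 4, hence 8|w| > 32.
Then |6/w + 3/4| < 6|w + 8|/32, which is < ε when |w + 8| < (16/3)ε.
Take δ = min(4, (16/3)ε). Then 0 < |w + 8| < δ gives both |w + 8| < 4 and |w + 8| < (16/3)ε, so |6/w + 3/4| < ε.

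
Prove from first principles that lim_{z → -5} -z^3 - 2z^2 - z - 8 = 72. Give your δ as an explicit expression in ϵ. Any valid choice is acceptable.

δ = min(2, ϵ/86)

Fix ϵ > 0. We want δ > 0 such that 0 < |z + 5| < δ implies |(-z^3 - 2z^2 - z - 8) − 72| < ϵ.
(-z^3 - 2z^2 - z - 8) − 72 = -z^3 - 2z^2 - z - 80 = (z + 5)(-z^2 + 3z - 16).
So |(-z^3 - 2z^2 - z - 8) − 72| = |z + 5|·|-z^2 + 3z - 16|.
Assume first that |z + 5| < 2, so |z| < 7. Then |-z^2 + 3z - 16| ≤ 7^2 + 3·7 + 16 = 86.
Hence |(-z^3 - 2z^2 - z - 8) − 72| ≤ 86|z + 5| < ϵ provided |z + 5| < ϵ/86.
Take δ = min(2, ϵ/86). Then 0 < |z + 5| < δ gives both |z + 5| < 2 and |z + 5| < ϵ/86, so |(-z^3 - 2z^2 - z - 8) − 72| < ϵ.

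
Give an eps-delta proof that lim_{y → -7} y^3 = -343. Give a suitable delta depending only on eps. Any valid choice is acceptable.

delta = min(1, eps/169)

Fix eps > 0. We seek delta > 0 with 0 < |y + 7| < delta ⇒ |y^3 + 343| < eps.
Factor: y^3 + 343 = (y + 7)(y^2 - 7y + 49), so |y^3 + 343| = |y + 7|·|y^2 - 7y + 49|.
Restrict delta ≤ 1. Then |y + 7| < 1 gives |y| < 8, so by the triangle inequality |y^2 - 7y + 49| ≤ 8^2 + 7·8 + 49 = 169.
Hence |y^3 + 343| ≤ 169|y + 7|, which is < eps once |y + 7| < eps/169.
Take delta = min(1, eps/169). If 0 < |y + 7| < delta then both bounds hold and |y^3 + 343| ≤ 169|y + 7| < 169·(eps/169) = eps.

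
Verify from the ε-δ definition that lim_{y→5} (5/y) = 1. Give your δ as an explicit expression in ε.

δ = min(5/2, (5/2)ε)

Suppose ε > 0. We seek δ > 0 such that 0 < |y − 5| < δ implies |5/y − 1| < ε.
|5/y − 1| = 5·|5 − y|/(5·|y|) = 5|y − 5|/(5|y|).
Restrict δ ≤ 5/2. Then |y − 5| < 5/2 gives |y| > 5/2, so 5|y| > 25/2.
Then |5/y − 1| < 5|y − 5|/(25/2), which is < ε when |y − 5| < (5/2)ε.
Take δ = min(5/2, (5/2)ε). Then 0 < |y − 5| < δ gives both |y − 5| < 5/2 and |y − 5| < (5/2)ε, so |5/y − 1| < ε.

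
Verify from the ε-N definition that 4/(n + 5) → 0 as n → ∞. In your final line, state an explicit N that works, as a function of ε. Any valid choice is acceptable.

Let ε > 0. For n ≥ 1, |4/(n + 5) − 0| = 4/(n + 5) ≤ 4/n.
We need 4/n < ε, i.e. n > 4/ε.
Take N = 4/ε. If n > N then |4/(n + 5)| ≤ 4/n < ε.

N = 4/ε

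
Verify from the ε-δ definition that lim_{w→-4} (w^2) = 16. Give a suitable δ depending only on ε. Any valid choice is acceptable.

Let ε > 0. We seek δ > 0 with 0 < |w + 4| < δ ⇒ |w^2 − 16| < ε.
Factor: w^2 − 16 = (w + 4)(w - 4), so |w^2 − 16| = |w + 4|·|w - 4|.
Restrict δ ≤ 1. Then |w + 4| < 1 gives |w| < 5, so by the triangle inequality |w - 4| ≤ 5 + 4 = 9.
Hence |w^2 − 16| ≤ 9|w + 4|, which is < ε once |w + 4| < ε/9.
Take δ = min(1, ε/9). If 0 < |w + 4| < δ then both bounds hold and |w^2 − 16| ≤ 9|w + 4| < 9·(ε/9) = ε.

δ = min(1, ε/9)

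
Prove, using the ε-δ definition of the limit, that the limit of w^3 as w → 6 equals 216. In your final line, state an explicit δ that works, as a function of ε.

Let ε > 0 be given. We seek δ > 0 with 0 < |w − 6| < δ ⇒ |w^3 − 216| < ε.
Factor: w^3 − 216 = (w − 6)(w^2 + 6w + 36), so |w^3 − 216| = |w − 6|·|w^2 + 6w + 36|.
Impose δ ≤ 2 so that |w| < 8; then |w^2 + 6w + 36| ≤ 148.
Hence |w^3 − 216| ≤ 148|w − 6|, which is < ε once |w − 6| < ε/148.
Take δ = min(2, ε/148). If 0 < |w − 6| < δ then both bounds hold and |w^3 − 216| ≤ 148|w − 6| < 148·(ε/148) = ε.

δ = min(2, ε/148)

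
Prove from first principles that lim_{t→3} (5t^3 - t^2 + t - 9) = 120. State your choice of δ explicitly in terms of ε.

Let ε > 0 be given. We want δ > 0 such that 0 < |t − 3| < δ implies |(5t^3 - t^2 + t - 9) − 120| < ε.
(5t^3 - t^2 + t - 9) − 120 = 5t^3 - t^2 + t - 129 = (t − 3)(5t^2 + 14t + 43).
So |(5t^3 - t^2 + t - 9) − 120| = |t − 3|·|5t^2 + 14t + 43|.
Require δ ≤ 1. Then |t − 3| < 1 gives |t| < 4, and by the triangle inequality |5t^2 + 14t + 43| ≤ 5·4^2 + 14·4 + 43 = 179.
Hence |(5t^3 - t^2 + t - 9) − 120| ≤ 179|t − 3| < ε provided |t − 3| < ε/179.
Choosing δ = min(1, ε/179) ensures both conditions, hence |(5t^3 - t^2 + t - 9) − 120| < ε.

δ = min(1, ε/179)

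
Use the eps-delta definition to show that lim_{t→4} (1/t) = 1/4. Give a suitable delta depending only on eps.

delta = min(2, 8eps)

Let eps > 0. We seek delta > 0 such that 0 < |t − 4| < delta implies |1/t − (1/4)| < eps.
|1/t − (1/4)| = |4 − t|/(4·|t|) = |t − 4|/(4|t|).
Restrict delta ≤ 2. Then |t − 4| < 2 gives |t| > 2, so 4|t| > 8.
Then |1/t − (1/4)| < |t − 4|/8, which is < eps when |t − 4| < 8eps.
Take delta = min(2, 8eps). Then 0 < |t − 4| < delta gives both |t − 4| < 2 and |t − 4| < 8eps, so |1/t − (1/4)| < eps.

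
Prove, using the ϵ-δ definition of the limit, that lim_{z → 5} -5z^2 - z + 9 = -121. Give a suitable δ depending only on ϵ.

δ = min(1, ϵ/56)

Let ϵ > 0. We want δ > 0 such that 0 < |z − 5| < δ implies |(-5z^2 - z + 9) + 121| < ϵ.
(-5z^2 - z + 9) + 121 = -5z^2 - z + 130 = (z − 5)(-5z - 26).
So |(-5z^2 - z + 9) + 121| = |z − 5|·|-5z - 26|.
Assume first that |z − 5| < 1, so |z| < 6. Then |-5z - 26| ≤ 5·6 + 26 = 56.
Hence |(-5z^2 - z + 9) + 121| ≤ 56|z − 5| < ϵ provided |z − 5| < ϵ/56.
Take δ = min(1, ϵ/56). Then 0 < |z − 5| < δ gives both |z − 5| < 1 and |z − 5| < ϵ/56, so |(-5z^2 - z + 9) + 121| < ϵ.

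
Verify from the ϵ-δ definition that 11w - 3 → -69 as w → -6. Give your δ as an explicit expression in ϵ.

δ = ϵ/11

Suppose ϵ > 0. We need δ > 0 so that 0 < |w + 6| < δ implies |(11w - 3) + 69| < ϵ.
Since (11w - 3) + 69 = 11(w + 6), we have |(11w - 3) + 69| = 11|w + 6|.
Thus it suffices that |w + 6| < ϵ/11.
Choosing δ = ϵ/11 gives |(11w - 3) + 69| = 11|w + 6| < ϵ whenever |w + 6| < δ.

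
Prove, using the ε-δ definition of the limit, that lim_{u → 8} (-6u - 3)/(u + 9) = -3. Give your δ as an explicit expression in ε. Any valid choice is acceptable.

δ = min(17/2, (17/6)ε)

Fix ε > 0. We want δ > 0 with 0 < |u − 8| < δ ⇒ |(-6u - 3)/(u + 9) + 3| < ε.
Combining over a common denominator, (-6u - 3)/(u + 9) + 3 = [(-6u - 3)·17 − (-51)·(u + 9)] / [17·(u + 9)] = -51(u − 8) / (17(u + 9)).
So |(-6u - 3)/(u + 9) + 3| = 51|u − 8| / (17·|u + 9|).
Require δ ≤ 17/2, so |u + 9| ≥ |17| − |u − 8| > 17 − 17/2 = 17/2.
Hence |(-6u - 3)/(u + 9) + 3| < 51|u − 8|/(17·(17/2)) = (6/17)|u − 8|, which is < ε once |u − 8| < (17/6)ε.
Take δ = min(17/2, (17/6)ε). Then 0 < |u − 8| < δ forces both bounds, so |(-6u - 3)/(u + 9) + 3| < ε.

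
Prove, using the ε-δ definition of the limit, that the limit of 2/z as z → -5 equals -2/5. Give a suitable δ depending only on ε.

δ = min(5/2, (25/4)ε)

Suppose ε > 0. We seek δ > 0 such that 0 < |z + 5| < δ implies |2/z + 2/5| < ε.
|2/z + 2/5| = 2·|-5 − z|/(5·|z|) = 2|z + 5|/(5|z|).
Restrict δ ≤ 5/2. Then |z + 5| < 5/2 gives |z| > 5/2, so 5|z| > 25/2.
Then |2/z + 2/5| < 2|z + 5|/(25/2), which is < ε when |z + 5| < (25/4)ε.
Take δ = min(5/2, (25/4)ε). Then 0 < |z + 5| < δ gives both |z + 5| < 5/2 and |z + 5| < (25/4)ε, so |2/z + 2/5| < ε.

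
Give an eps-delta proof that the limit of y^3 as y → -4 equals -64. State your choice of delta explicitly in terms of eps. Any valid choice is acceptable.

Fix eps > 0. We seek delta > 0 with 0 < |y + 4| < delta ⇒ |y^3 + 64| < eps.
Factor: y^3 + 64 = (y + 4)(y^2 - 4y + 16), so |y^3 + 64| = |y + 4|·|y^2 - 4y + 16|.
Impose delta ≤ 1 so that |y| < 5; then |y^2 - 4y + 16| ≤ 61.
Hence |y^3 + 64| ≤ 61|y + 4|, which is < eps once |y + 4| < eps/61.
Take delta = min(1, eps/61). If 0 < |y + 4| < delta then both bounds hold and |y^3 + 64| ≤ 61|y + 4| < 61·(eps/61) = eps.

delta = min(1, eps/61)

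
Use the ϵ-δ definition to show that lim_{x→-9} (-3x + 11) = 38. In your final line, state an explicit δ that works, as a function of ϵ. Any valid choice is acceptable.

δ = ϵ/3

Let ϵ > 0 be given. We need δ > 0 so that 0 < |x + 9| < δ implies |(-3x + 11) − 38| < ϵ.
|(-3x + 11) − 38| = |-3x - 27| = 3|x + 9|.
Thus it suffices that |x + 9| < ϵ/3.
Take δ = ϵ/3. If 0 < |x + 9| < δ then |(-3x + 11) − 38| = 3|x + 9| < 3·(ϵ/3) = ϵ.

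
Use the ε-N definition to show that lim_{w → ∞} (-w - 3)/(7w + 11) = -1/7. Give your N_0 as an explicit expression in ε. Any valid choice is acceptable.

N_0 = (10/49)/ε

Suppose ε > 0. We seek N_0 > 0 such that w > N_0 implies |(-w - 3)/(7w + 11) + 1/7| < ε.
(-w - 3)/(7w + 11) + 1/7 = (7(-w - 3) − (-1)(7w + 11)) / (7(7w + 11)) = -10/(7(7w + 11)).
For w > 0 we have 7w + 11 > 7w, so |(-w - 3)/(7w + 11) + 1/7| = 10/(7(7w + 11)) < 10/(7·7w) = (10/49)/w.
Thus |(-w - 3)/(7w + 11) + 1/7| < ε whenever w > (10/49)/ε.
Take N_0 = (10/49)/ε. If w > N_0 then |(-w - 3)/(7w + 11) + 1/7| < (10/49)/w < ε.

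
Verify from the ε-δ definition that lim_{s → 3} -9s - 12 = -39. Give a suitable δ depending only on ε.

δ = ε/9

Let ε > 0. We need δ > 0 so that 0 < |s − 3| < δ implies |(-9s - 12) + 39| < ε.
|(-9s - 12) + 39| = |-9s + 27| = 9|s − 3|.
So 9|s − 3| < ε exactly when |s − 3| < ε/9.
Take δ = ε/9. If 0 < |s − 3| < δ then |(-9s - 12) + 39| = 9|s − 3| < 9·(ε/9) = ε.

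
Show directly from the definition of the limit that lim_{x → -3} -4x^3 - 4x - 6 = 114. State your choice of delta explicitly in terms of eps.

delta = min(2, eps/200)

Let eps > 0 be given. We want delta > 0 such that 0 < |x + 3| < delta implies |(-4x^3 - 4x - 6) − 114| < eps.
(-4x^3 - 4x - 6) − 114 = -4x^3 - 4x - 120 = (x + 3)(-4x^2 + 12x - 40).
So |(-4x^3 - 4x - 6) − 114| = |x + 3|·|-4x^2 + 12x - 40|.
Assume first that |x + 3| < 2, so |x| < 5. Then |-4x^2 + 12x - 40| ≤ 4·5^2 + 12·5 + 40 = 200.
Hence |(-4x^3 - 4x - 6) − 114| ≤ 200|x + 3| < eps provided |x + 3| < eps/200.
Choosing delta = min(2, eps/200) ensures both conditions, hence |(-4x^3 - 4x - 6) − 114| < eps.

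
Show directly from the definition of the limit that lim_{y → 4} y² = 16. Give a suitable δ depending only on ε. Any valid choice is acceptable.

Let ε > 0. We seek δ > 0 with 0 < |y − 4| < δ ⇒ |y² − 16| < ε.
Factor: y² − 16 = (y − 4)(y + 4), so |y² − 16| = |y − 4|·|y + 4|.
Restrict δ ≤ 1. Then |y − 4| < 1 gives |y| < 5, so by the triangle inequality |y + 4| ≤ 5 + 4 = 9.
Hence |y² − 16| ≤ 9|y − 4|, which is < ε once |y − 4| < ε/9.
Take δ = min(1, ε/9). If 0 < |y − 4| < δ then both bounds hold and |y² − 16| ≤ 9|y − 4| < 9·(ε/9) = ε.

δ = min(1, ε/9)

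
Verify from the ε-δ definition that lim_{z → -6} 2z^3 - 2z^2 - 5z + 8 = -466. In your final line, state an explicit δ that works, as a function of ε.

Let ε > 0 be given. We want δ > 0 such that 0 < |z + 6| < δ implies |(2z^3 - 2z^2 - 5z + 8) + 466| < ε.
(2z^3 - 2z^2 - 5z + 8) + 466 = 2z^3 - 2z^2 - 5z + 474 = (z + 6)(2z^2 - 14z + 79).
So |(2z^3 - 2z^2 - 5z + 8) + 466| = |z + 6|·|2z^2 - 14z + 79|.
Require δ ≤ 2. Then |z + 6| < 2 gives |z| < 8, and by the triangle inequality |2z^2 - 14z + 79| ≤ 2·8^2 + 14·8 + 79 = 319.
Hence |(2z^3 - 2z^2 - 5z + 8) + 466| ≤ 319|z + 6| < ε provided |z + 6| < ε/319.
Choosing δ = min(2, ε/319) ensures both conditions, hence |(2z^3 - 2z^2 - 5z + 8) + 466| < ε.

δ = min(2, ε/319)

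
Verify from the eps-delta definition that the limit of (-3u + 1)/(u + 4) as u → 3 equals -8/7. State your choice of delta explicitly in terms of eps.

Suppose eps > 0. We want delta > 0 with 0 < |u − 3| < delta ⇒ |(-3u + 1)/(u + 4) + 8/7| < eps.
Combining over a common denominator, (-3u + 1)/(u + 4) + 8/7 = [(-3u + 1)·7 − (-8)·(u + 4)] / [7·(u + 4)] = -13(u − 3) / (7(u + 4)).
So |(-3u + 1)/(u + 4) + 8/7| = 13|u − 3| / (7·|u + 4|).
Require delta ≤ 7/2, so |u + 4| ≥ |7| − |u − 3| > 7 − 7/2 = 7/2.
Hence |(-3u + 1)/(u + 4) + 8/7| < 13|u − 3|/(7·(7/2)) = (26/49)|u − 3|, which is < eps once |u − 3| < (49/26)eps.
Take delta = min(7/2, (49/26)eps). Then 0 < |u − 3| < delta forces both bounds, so |(-3u + 1)/(u + 4) + 8/7| < eps.

delta = min(7/2, (49/26)eps)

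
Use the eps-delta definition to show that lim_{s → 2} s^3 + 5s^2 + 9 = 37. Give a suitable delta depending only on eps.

Let eps > 0. We want delta > 0 such that 0 < |s − 2| < delta implies |(s^3 + 5s^2 + 9) − 37| < eps.
(s^3 + 5s^2 + 9) − 37 = s^3 + 5s^2 - 28 = (s − 2)(s^2 + 7s + 14).
So |(s^3 + 5s^2 + 9) − 37| = |s − 2|·|s^2 + 7s + 14|.
Assume first that |s − 2| < 1, so |s| < 3. Then |s^2 + 7s + 14| ≤ 3^2 + 7·3 + 14 = 44.
Hence |(s^3 + 5s^2 + 9) − 37| ≤ 44|s − 2| < eps provided |s − 2| < eps/44.
Choosing delta = min(1, eps/44) ensures both conditions, hence |(s^3 + 5s^2 + 9) − 37| < eps.

delta = min(1, eps/44)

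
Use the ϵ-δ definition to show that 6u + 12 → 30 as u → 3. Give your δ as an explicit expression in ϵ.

Suppose ϵ > 0. We need δ > 0 so that 0 < |u − 3| < δ implies |(6u + 12) − 30| < ϵ.
Since (6u + 12) − 30 = 6(u − 3), we have |(6u + 12) − 30| = 6|u − 3|.
So 6|u − 3| < ϵ exactly when |u − 3| < ϵ/6.
Choosing δ = ϵ/6 gives |(6u + 12) − 30| = 6|u − 3| < ϵ whenever |u − 3| < δ.

δ = ϵ/6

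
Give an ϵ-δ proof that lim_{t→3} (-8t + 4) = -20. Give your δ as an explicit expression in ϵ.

δ = ϵ/8

Let ϵ > 0 be given. We need δ > 0 so that 0 < |t − 3| < δ implies |(-8t + 4) + 20| < ϵ.
|(-8t + 4) + 20| = |-8t + 24| = 8|t − 3|.
Thus it suffices that |t − 3| < ϵ/8.
Take δ = ϵ/8. If 0 < |t − 3| < δ then |(-8t + 4) + 20| = 8|t − 3| < 8·(ϵ/8) = ϵ.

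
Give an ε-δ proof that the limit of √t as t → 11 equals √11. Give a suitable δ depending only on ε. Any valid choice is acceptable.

Let ε > 0. We want δ > 0 such that 0 < |t − 11| < δ implies |√t − √11| < ε.
Rationalise: √t − √11 = (t − 11)/(√t + √11), so |√t − √11| = |t − 11|/(√t + √11).
Restrict δ ≤ 11 so that |t − 11| < 11 forces t > 0, and then √t + √11 > √11.
Hence |√t − √11| < |t − 11|/√11, which is < ε once |t − 11| < √11·ε.
Take δ = min(11, √11·ε). If 0 < |t − 11| < δ then t > 0 and |√t − √11| < |t − 11|/√11 < ε.

δ = min(11, √11·ε)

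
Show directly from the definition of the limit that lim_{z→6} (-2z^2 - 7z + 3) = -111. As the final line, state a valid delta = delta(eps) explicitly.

delta = min(2, eps/35)

Let eps > 0. We want delta > 0 such that 0 < |z − 6| < delta implies |(-2z^2 - 7z + 3) + 111| < eps.
(-2z^2 - 7z + 3) + 111 = -2z^2 - 7z + 114 = (z − 6)(-2z - 19).
So |(-2z^2 - 7z + 3) + 111| = |z − 6|·|-2z - 19|.
Assume first that |z − 6| < 2, so |z| < 8. Then |-2z - 19| ≤ 2·8 + 19 = 35.
Hence |(-2z^2 - 7z + 3) + 111| ≤ 35|z − 6| < eps provided |z − 6| < eps/35.
Choosing delta = min(2, eps/35) ensures both conditions, hence |(-2z^2 - 7z + 3) + 111| < eps.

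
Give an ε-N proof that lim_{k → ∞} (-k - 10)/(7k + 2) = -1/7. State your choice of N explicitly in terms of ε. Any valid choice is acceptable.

Fix ε > 0. For k ≥ 1, |(-k - 10)/(7k + 2) + 1/7| = |-68|/(7(7k + 2)) = 68/(7(7k + 2)).
Since 7k + 2 ≥ 7k for k ≥ 1, this is ≤ 68/(7·7k) = (68/49)/k.
So |(-k - 10)/(7k + 2) + 1/7| < ε whenever k > (68/49)/ε.
Take N = (68/49)/ε. If k > N then |(-k - 10)/(7k + 2) + 1/7| ≤ (68/49)/k < ε.

N = (68/49)/ε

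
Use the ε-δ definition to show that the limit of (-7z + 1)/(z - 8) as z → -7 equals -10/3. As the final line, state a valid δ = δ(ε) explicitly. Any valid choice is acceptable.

Fix ε > 0. We want δ > 0 with 0 < |z + 7| < δ ⇒ |(-7z + 1)/(z - 8) + 10/3| < ε.
Combining over a common denominator, (-7z + 1)/(z - 8) + 10/3 = [(-7z + 1)·(-15) − 50·(z - 8)] / [(-15)·(z - 8)] = 55(z + 7) / ((-15)(z - 8)).
So |(-7z + 1)/(z - 8) + 10/3| = 55|z + 7| / (15·|z − 8|).
Require δ ≤ 15/2, so |z − 8| ≥ |-15| − |z + 7| > 15 − 15/2 = 15/2.
Hence |(-7z + 1)/(z - 8) + 10/3| < 55|z + 7|/(15·(15/2)) = (22/45)|z + 7|, which is < ε once |z + 7| < (45/22)ε.
Take δ = min(15/2, (45/22)ε). Then 0 < |z + 7| < δ forces both bounds, so |(-7z + 1)/(z - 8) + 10/3| < ε.

δ = min(15/2, (45/22)ε)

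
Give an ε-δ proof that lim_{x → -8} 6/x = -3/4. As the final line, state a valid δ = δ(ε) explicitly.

Let ε > 0 be given. We seek δ > 0 such that 0 < |x + 8| < δ implies |6/x + 3/4| < ε.
|6/x + 3/4| = 6·|-8 − x|/(8·|x|) = 6|x + 8|/(8|x|).
Restrict δ ≤ 4. Then |x + 8| < 4 gives |x| > 4, so 8|x| > 32.
Then |6/x + 3/4| < 6|x + 8|/32, which is < ε when |x + 8| < (16/3)ε.
Take δ = min(4, (16/3)ε). Then 0 < |x + 8| < δ gives both |x + 8| < 4 and |x + 8| < (16/3)ε, so |6/x + 3/4| < ε.

δ = min(4, (16/3)ε)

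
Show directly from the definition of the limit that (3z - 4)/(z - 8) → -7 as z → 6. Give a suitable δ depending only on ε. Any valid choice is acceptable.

δ = min(1, (1/10)ε)

Let ε > 0 be given. We want δ > 0 with 0 < |z − 6| < δ ⇒ |(3z - 4)/(z - 8) + 7| < ε.
Combining over a common denominator, (3z - 4)/(z - 8) + 7 = [(3z - 4)·(-2) − 14·(z - 8)] / [(-2)·(z - 8)] = -20(z − 6) / ((-2)(z - 8)).
So |(3z - 4)/(z - 8) + 7| = 20|z − 6| / (2·|z − 8|).
Require δ ≤ 1, so |z − 8| ≥ |-2| − |z − 6| > 2 − 1 = 1.
Hence |(3z - 4)/(z - 8) + 7| < 20|z − 6|/(2·1) = 10|z − 6|, which is < ε once |z − 6| < (1/10)ε.
Take δ = min(1, (1/10)ε). Then 0 < |z − 6| < δ forces both bounds, so |(3z - 4)/(z - 8) + 7| < ε.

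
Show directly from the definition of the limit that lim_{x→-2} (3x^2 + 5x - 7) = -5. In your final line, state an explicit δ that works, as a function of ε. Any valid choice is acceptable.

δ = min(2, ε/13)

Fix ε > 0. We want δ > 0 such that 0 < |x + 2| < δ implies |(3x^2 + 5x - 7) + 5| < ε.
(3x^2 + 5x - 7) + 5 = 3x^2 + 5x - 2 = (x + 2)(3x - 1).
So |(3x^2 + 5x - 7) + 5| = |x + 2|·|3x - 1|.
Require δ ≤ 2. Then |x + 2| < 2 gives |x| < 4, and by the triangle inequality |3x - 1| ≤ 3·4 + 1 = 13.
Hence |(3x^2 + 5x - 7) + 5| ≤ 13|x + 2| < ε provided |x + 2| < ε/13.
Choosing δ = min(2, ε/13) ensures both conditions, hence |(3x^2 + 5x - 7) + 5| < ε.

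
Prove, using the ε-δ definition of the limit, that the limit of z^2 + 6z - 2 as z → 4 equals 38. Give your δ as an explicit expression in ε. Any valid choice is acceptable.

Fix ε > 0. We want δ > 0 such that 0 < |z − 4| < δ implies |(z^2 + 6z - 2) − 38| < ε.
(z^2 + 6z - 2) − 38 = z^2 + 6z - 40 = (z − 4)(z + 10).
So |(z^2 + 6z - 2) − 38| = |z − 4|·|z + 10|.
Require δ ≤ 2. Then |z − 4| < 2 gives |z| < 6, and by the triangle inequality |z + 10| ≤ 6 + 10 = 16.
Hence |(z^2 + 6z - 2) − 38| ≤ 16|z − 4| < ε provided |z − 4| < ε/16.
Take δ = min(2, ε/16). Then 0 < |z − 4| < δ gives both |z − 4| < 2 and |z − 4| < ε/16, so |(z^2 + 6z - 2) − 38| < ε.

δ = min(2, ε/16)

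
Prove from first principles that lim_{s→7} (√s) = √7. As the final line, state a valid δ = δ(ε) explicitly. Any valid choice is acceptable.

δ = min(7, √7·ε)

Suppose ε > 0. We want δ > 0 such that 0 < |s − 7| < δ implies |√s − √7| < ε.
Rationalise: √s − √7 = (s − 7)/(√s + √7), so |√s − √7| = |s − 7|/(√s + √7).
Restrict δ ≤ 7 so that |s − 7| < 7 forces s > 0, and then √s + √7 > √7.
Hence |√s − √7| < |s − 7|/√7, which is < ε once |s − 7| < √7·ε.
Take δ = min(7, √7·ε). If 0 < |s − 7| < δ then s > 0 and |√s − √7| < |s − 7|/√7 < ε.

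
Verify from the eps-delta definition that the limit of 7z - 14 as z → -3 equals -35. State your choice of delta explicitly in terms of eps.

delta = eps/7

Let eps > 0. We need delta > 0 so that 0 < |z + 3| < delta implies |(7z - 14) + 35| < eps.
|(7z - 14) + 35| = |7z + 21| = 7|z + 3|.
So 7|z + 3| < eps exactly when |z + 3| < eps/7.
Choosing delta = eps/7 gives |(7z - 14) + 35| = 7|z + 3| < eps whenever |z + 3| < delta.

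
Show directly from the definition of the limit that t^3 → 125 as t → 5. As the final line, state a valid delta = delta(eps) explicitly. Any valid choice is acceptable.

delta = min(1, eps/91)

Let eps > 0. We seek delta > 0 with 0 < |t − 5| < delta ⇒ |t^3 − 125| < eps.
Factor: t^3 − 125 = (t − 5)(t^2 + 5t + 25), so |t^3 − 125| = |t − 5|·|t^2 + 5t + 25|.
Impose delta ≤ 1 so that |t| < 6; then |t^2 + 5t + 25| ≤ 91.
Hence |t^3 − 125| ≤ 91|t − 5|, which is < eps once |t − 5| < eps/91.
Take delta = min(1, eps/91). If 0 < |t − 5| < delta then both bounds hold and |t^3 − 125| ≤ 91|t − 5| < 91·(eps/91) = eps.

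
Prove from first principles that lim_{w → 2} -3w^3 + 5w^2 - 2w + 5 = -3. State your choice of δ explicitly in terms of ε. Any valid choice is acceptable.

δ = min(1, ε/34)

Suppose ε > 0. We want δ > 0 such that 0 < |w − 2| < δ implies |(-3w^3 + 5w^2 - 2w + 5) + 3| < ε.
(-3w^3 + 5w^2 - 2w + 5) + 3 = -3w^3 + 5w^2 - 2w + 8 = (w − 2)(-3w^2 - w - 4).
So |(-3w^3 + 5w^2 - 2w + 5) + 3| = |w − 2|·|-3w^2 - w - 4|.
Require δ ≤ 1. Then |w − 2| < 1 gives |w| < 3, and by the triangle inequality |-3w^2 - w - 4| ≤ 3·3^2 + 3 + 4 = 34.
Hence |(-3w^3 + 5w^2 - 2w + 5) + 3| ≤ 34|w − 2| < ε provided |w − 2| < ε/34.
Take δ = min(1, ε/34). Then 0 < |w − 2| < δ gives both |w − 2| < 1 and |w − 2| < ε/34, so |(-3w^3 + 5w^2 - 2w + 5) + 3| < ε.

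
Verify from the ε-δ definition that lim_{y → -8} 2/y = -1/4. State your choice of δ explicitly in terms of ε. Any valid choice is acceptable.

Let ε > 0. We seek δ > 0 such that 0 < |y + 8| < δ implies |2/y + 1/4| < ε.
|2/y + 1/4| = 2·|-8 − y|/(8·|y|) = 2|y + 8|/(8|y|).
Restrict δ ≤ 4. Then |y + 8| < 4 gives |y| > 4, so 8|y| > 32.
Then |2/y + 1/4| < 2|y + 8|/32, which is < ε when |y + 8| < 16ε.
Take δ = min(4, 16ε). Then 0 < |y + 8| < δ gives both |y + 8| < 4 and |y + 8| < 16ε, so |2/y + 1/4| < ε.

δ = min(4, 16ε)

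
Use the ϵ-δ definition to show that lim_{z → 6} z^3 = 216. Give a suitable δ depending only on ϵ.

δ = min(1, ϵ/127)

Let ϵ > 0 be given. We seek δ > 0 with 0 < |z − 6| < δ ⇒ |z^3 − 216| < ϵ.
Factor: z^3 − 216 = (z − 6)(z^2 + 6z + 36), so |z^3 − 216| = |z − 6|·|z^2 + 6z + 36|.
Restrict δ ≤ 1. Then |z − 6| < 1 gives |z| < 7, so by the triangle inequality |z^2 + 6z + 36| ≤ 7^2 + 6·7 + 36 = 127.
Hence |z^3 − 216| ≤ 127|z − 6|, which is < ϵ once |z − 6| < ϵ/127.
Take δ = min(1, ϵ/127). If 0 < |z − 6| < δ then both bounds hold and |z^3 − 216| ≤ 127|z − 6| < 127·(ϵ/127) = ϵ.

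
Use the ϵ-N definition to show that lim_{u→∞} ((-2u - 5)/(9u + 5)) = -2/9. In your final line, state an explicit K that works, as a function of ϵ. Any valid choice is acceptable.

Let ϵ > 0 be given. We seek K > 0 such that u > K implies |(-2u - 5)/(9u + 5) + 2/9| < ϵ.
(-2u - 5)/(9u + 5) + 2/9 = (9(-2u - 5) − (-2)(9u + 5)) / (9(9u + 5)) = -35/(9(9u + 5)).
For u > 0 we have 9u + 5 > 9u, so |(-2u - 5)/(9u + 5) + 2/9| = 35/(9(9u + 5)) < 35/(9·9u) = (35/81)/u.
Thus |(-2u - 5)/(9u + 5) + 2/9| < ϵ whenever u > (35/81)/ϵ.
Take K = (35/81)/ϵ. If u > K then |(-2u - 5)/(9u + 5) + 2/9| < (35/81)/u < ϵ.

K = (35/81)/ϵ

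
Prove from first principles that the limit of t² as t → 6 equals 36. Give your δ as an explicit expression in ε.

δ = min(1, ε/13)

Suppose ε > 0. We seek δ > 0 with 0 < |t − 6| < δ ⇒ |t² − 36| < ε.
Factor: t² − 36 = (t − 6)(t + 6), so |t² − 36| = |t − 6|·|t + 6|.
Restrict δ ≤ 1. Then |t − 6| < 1 gives |t| < 7, so by the triangle inequality |t + 6| ≤ 7 + 6 = 13.
Hence |t² − 36| ≤ 13|t − 6|, which is < ε once |t − 6| < ε/13.
Take δ = min(1, ε/13). If 0 < |t − 6| < δ then both bounds hold and |t² − 36| ≤ 13|t − 6| < 13·(ε/13) = ε.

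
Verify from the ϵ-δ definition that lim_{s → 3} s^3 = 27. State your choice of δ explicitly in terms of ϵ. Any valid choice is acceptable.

δ = min(1, ϵ/37)

Let ϵ > 0 be given. We seek δ > 0 with 0 < |s − 3| < δ ⇒ |s^3 − 27| < ϵ.
Factor: s^3 − 27 = (s − 3)(s^2 + 3s + 9), so |s^3 − 27| = |s − 3|·|s^2 + 3s + 9|.
Restrict δ ≤ 1. Then |s − 3| < 1 gives |s| < 4, so by the triangle inequality |s^2 + 3s + 9| ≤ 4^2 + 3·4 + 9 = 37.
Hence |s^3 − 27| ≤ 37|s − 3|, which is < ϵ once |s − 3| < ϵ/37.
Take δ = min(1, ϵ/37). If 0 < |s − 3| < δ then both bounds hold and |s^3 − 27| ≤ 37|s − 3| < 37·(ϵ/37) = ϵ.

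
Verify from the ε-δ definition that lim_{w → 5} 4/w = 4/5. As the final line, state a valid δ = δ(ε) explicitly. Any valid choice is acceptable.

Let ε > 0 be given. We seek δ > 0 such that 0 < |w − 5| < δ implies |4/w − (4/5)| < ε.
|4/w − (4/5)| = 4·|5 − w|/(5·|w|) = 4|w − 5|/(5|w|).
Restrict δ ≤ 5/2. Then |w − 5| < 5/2 gives |w| > 5/2, so 5|w| > 25/2.
Then |4/w − (4/5)| < 4|w − 5|/(25/2), which is < ε when |w − 5| < (25/8)ε.
Take δ = min(5/2, (25/8)ε). Then 0 < |w − 5| < δ gives both |w − 5| < 5/2 and |w − 5| < (25/8)ε, so |4/w − (4/5)| < ε.

δ = min(5/2, (25/8)ε)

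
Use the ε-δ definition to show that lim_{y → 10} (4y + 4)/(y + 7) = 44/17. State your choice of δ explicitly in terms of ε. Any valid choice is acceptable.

Let ε > 0 be given. We want δ > 0 with 0 < |y − 10| < δ ⇒ |(4y + 4)/(y + 7) − (44/17)| < ε.
Combining over a common denominator, (4y + 4)/(y + 7) − (44/17) = [(4y + 4)·17 − 44·(y + 7)] / [17·(y + 7)] = 24(y − 10) / (17(y + 7)).
So |(4y + 4)/(y + 7) − (44/17)| = 24|y − 10| / (17·|y + 7|).
Restrict δ ≤ 17/2. Then |y − 10| < 17/2 gives |y + 7| = |(y − 10) + 17| ≥ 17 − 17/2 = 17/2.
Hence |(4y + 4)/(y + 7) − (44/17)| < 24|y − 10|/(17·(17/2)) = (48/289)|y − 10|, which is < ε once |y − 10| < (289/48)ε.
Take δ = min(17/2, (289/48)ε). Then 0 < |y − 10| < δ forces both bounds, so |(4y + 4)/(y + 7) − (44/17)| < ε.

δ = min(17/2, (289/48)ε)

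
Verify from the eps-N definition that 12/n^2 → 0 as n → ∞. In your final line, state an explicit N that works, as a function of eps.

Let eps > 0 be given. For n ≥ 1, |12/n^2 − 0| = 12/n^2.
12/n^2 < eps ⇔ n^2 > 12/eps ⇔ n > (12/eps)^{1/2}.
Take N = (12/eps)^{1/2}. Then n > N implies 12/n^2 < eps.

N = (12/eps)^{1/2}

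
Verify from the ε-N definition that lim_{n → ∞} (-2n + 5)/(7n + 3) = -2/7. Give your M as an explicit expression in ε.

M = (41/49)/ε

Let ε > 0 be given. For n ≥ 1, |(-2n + 5)/(7n + 3) + 2/7| = |41|/(7(7n + 3)) = 41/(7(7n + 3)).
Since 7n + 3 ≥ 7n for n ≥ 1, this is ≤ 41/(7·7n) = (41/49)/n.
So |(-2n + 5)/(7n + 3) + 2/7| < ε whenever n > (41/49)/ε.
Take M = (41/49)/ε. If n > M then |(-2n + 5)/(7n + 3) + 2/7| ≤ (41/49)/n < ε.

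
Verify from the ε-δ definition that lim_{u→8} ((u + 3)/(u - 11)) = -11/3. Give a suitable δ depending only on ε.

Let ε > 0. We want δ > 0 with 0 < |u − 8| < δ ⇒ |(u + 3)/(u - 11) + 11/3| < ε.
Combining over a common denominator, (u + 3)/(u - 11) + 11/3 = [(u + 3)·(-3) − 11·(u - 11)] / [(-3)·(u - 11)] = -14(u − 8) / ((-3)(u - 11)).
So |(u + 3)/(u - 11) + 11/3| = 14|u − 8| / (3·|u − 11|).
Restrict δ ≤ 3/2. Then |u − 8| < 3/2 gives |u − 11| = |(u − 8) + (-3)| ≥ 3 − 3/2 = 3/2.
Hence |(u + 3)/(u - 11) + 11/3| < 14|u − 8|/(3·(3/2)) = (28/9)|u − 8|, which is < ε once |u − 8| < (9/28)ε.
Take δ = min(3/2, (9/28)ε). Then 0 < |u − 8| < δ forces both bounds, so |(u + 3)/(u - 11) + 11/3| < ε.

δ = min(3/2, (9/28)ε)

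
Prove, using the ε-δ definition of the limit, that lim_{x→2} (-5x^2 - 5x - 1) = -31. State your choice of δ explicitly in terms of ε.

Fix ε > 0. We want δ > 0 such that 0 < |x − 2| < δ implies |(-5x^2 - 5x - 1) + 31| < ε.
(-5x^2 - 5x - 1) + 31 = -5x^2 - 5x + 30 = (x − 2)(-5x - 15).
So |(-5x^2 - 5x - 1) + 31| = |x − 2|·|-5x - 15|.
Require δ ≤ 1. Then |x − 2| < 1 gives |x| < 3, and by the triangle inequality |-5x - 15| ≤ 5·3 + 15 = 30.
Hence |(-5x^2 - 5x - 1) + 31| ≤ 30|x − 2| < ε provided |x − 2| < ε/30.
Take δ = min(1, ε/30). Then 0 < |x − 2| < δ gives both |x − 2| < 1 and |x − 2| < ε/30, so |(-5x^2 - 5x - 1) + 31| < ε.

δ = min(1, ε/30)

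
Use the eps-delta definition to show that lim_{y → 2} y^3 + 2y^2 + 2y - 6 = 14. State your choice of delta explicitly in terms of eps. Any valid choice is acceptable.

Suppose eps > 0. We want delta > 0 such that 0 < |y − 2| < delta implies |(y^3 + 2y^2 + 2y - 6) − 14| < eps.
(y^3 + 2y^2 + 2y - 6) − 14 = y^3 + 2y^2 + 2y - 20 = (y − 2)(y^2 + 4y + 10).
So |(y^3 + 2y^2 + 2y - 6) − 14| = |y − 2|·|y^2 + 4y + 10|.
Require delta ≤ 2. Then |y − 2| < 2 gives |y| < 4, and by the triangle inequality |y^2 + 4y + 10| ≤ 4^2 + 4·4 + 10 = 42.
Hence |(y^3 + 2y^2 + 2y - 6) − 14| ≤ 42|y − 2| < eps provided |y − 2| < eps/42.
Take delta = min(2, eps/42). Then 0 < |y − 2| < delta gives both |y − 2| < 2 and |y − 2| < eps/42, so |(y^3 + 2y^2 + 2y - 6) − 14| < eps.

delta = min(2, eps/42)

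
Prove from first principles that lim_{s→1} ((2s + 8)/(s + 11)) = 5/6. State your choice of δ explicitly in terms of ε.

Let ε > 0. We want δ > 0 with 0 < |s − 1| < δ ⇒ |(2s + 8)/(s + 11) − (5/6)| < ε.
Combining over a common denominator, (2s + 8)/(s + 11) − (5/6) = [(2s + 8)·12 − 10·(s + 11)] / [12·(s + 11)] = 14(s − 1) / (12(s + 11)).
So |(2s + 8)/(s + 11) − (5/6)| = 14|s − 1| / (12·|s + 11|).
Require δ ≤ 6, so |s + 11| ≥ |12| − |s − 1| > 12 − 6 = 6.
Hence |(2s + 8)/(s + 11) − (5/6)| < 14|s − 1|/(12·6) = (7/36)|s − 1|, which is < ε once |s − 1| < (36/7)ε.
Take δ = min(6, (36/7)ε). Then 0 < |s − 1| < δ forces both bounds, so |(2s + 8)/(s + 11) − (5/6)| < ε.

δ = min(6, (36/7)ε)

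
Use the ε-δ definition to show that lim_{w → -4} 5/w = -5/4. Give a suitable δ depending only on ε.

δ = min(2, (8/5)ε)

Suppose ε > 0. We seek δ > 0 such that 0 < |w + 4| < δ implies |5/w + 5/4| < ε.
|5/w + 5/4| = 5·|-4 − w|/(4·|w|) = 5|w + 4|/(4|w|).
Restrict δ ≤ 2. Then |w + 4| < 2 gives |w| > 2, so 4|w| > 8.
Then |5/w + 5/4| < 5|w + 4|/8, which is < ε when |w + 4| < (8/5)ε.
Take δ = min(2, (8/5)ε). Then 0 < |w + 4| < δ gives both |w + 4| < 2 and |w + 4| < (8/5)ε, so |5/w + 5/4| < ε.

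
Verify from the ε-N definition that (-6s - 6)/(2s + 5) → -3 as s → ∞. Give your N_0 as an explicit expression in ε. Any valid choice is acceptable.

N_0 = (9/2)/ε

Fix ε > 0. We seek N_0 > 0 such that s > N_0 implies |(-6s - 6)/(2s + 5) + 3| < ε.
(-6s - 6)/(2s + 5) + 3 = (2(-6s - 6) − (-6)(2s + 5)) / (2(2s + 5)) = 18/(2(2s + 5)).
For s > 0 we have 2s + 5 > 2s, so |(-6s - 6)/(2s + 5) + 3| = 18/(2(2s + 5)) < 18/(2·2s) = (9/2)/s.
Thus |(-6s - 6)/(2s + 5) + 3| < ε whenever s > (9/2)/ε.
Take N_0 = (9/2)/ε. If s > N_0 then |(-6s - 6)/(2s + 5) + 3| < (9/2)/s < ε.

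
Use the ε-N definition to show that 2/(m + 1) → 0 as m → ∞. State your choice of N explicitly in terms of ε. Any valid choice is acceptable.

Suppose ε > 0. For m ≥ 1, |2/(m + 1) − 0| = 2/(m + 1) ≤ 2/m.
We need 2/m < ε, i.e. m > 2/ε.
Take N = 2/ε. If m > N then |2/(m + 1)| ≤ 2/m < ε.

N = 2/ε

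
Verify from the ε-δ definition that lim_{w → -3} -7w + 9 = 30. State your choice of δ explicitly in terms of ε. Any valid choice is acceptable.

δ = ε/7

Fix ε > 0. We need δ > 0 so that 0 < |w + 3| < δ implies |(-7w + 9) − 30| < ε.
|(-7w + 9) − 30| = |-7w - 21| = 7|w + 3|.
So 7|w + 3| < ε exactly when |w + 3| < ε/7.
Take δ = ε/7. If 0 < |w + 3| < δ then |(-7w + 9) − 30| = 7|w + 3| < 7·(ε/7) = ε.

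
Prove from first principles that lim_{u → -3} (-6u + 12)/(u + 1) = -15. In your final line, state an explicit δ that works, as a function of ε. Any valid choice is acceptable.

Suppose ε > 0. We want δ > 0 with 0 < |u + 3| < δ ⇒ |(-6u + 12)/(u + 1) + 15| < ε.
Combining over a common denominator, (-6u + 12)/(u + 1) + 15 = [(-6u + 12)·(-2) − 30·(u + 1)] / [(-2)·(u + 1)] = -18(u + 3) / ((-2)(u + 1)).
So |(-6u + 12)/(u + 1) + 15| = 18|u + 3| / (2·|u + 1|).
Require δ ≤ 1, so |u + 1| ≥ |-2| − |u + 3| > 2 − 1 = 1.
Hence |(-6u + 12)/(u + 1) + 15| < 18|u + 3|/(2·1) = 9|u + 3|, which is < ε once |u + 3| < (1/9)ε.
Take δ = min(1, (1/9)ε). Then 0 < |u + 3| < δ forces both bounds, so |(-6u + 12)/(u + 1) + 15| < ε.

δ = min(1, (1/9)ε)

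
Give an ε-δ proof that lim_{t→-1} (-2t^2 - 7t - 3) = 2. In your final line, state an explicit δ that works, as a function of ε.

δ = min(1, ε/9)

Fix ε > 0. We want δ > 0 such that 0 < |t + 1| < δ implies |(-2t^2 - 7t - 3) − 2| < ε.
(-2t^2 - 7t - 3) − 2 = -2t^2 - 7t - 5 = (t + 1)(-2t - 5).
So |(-2t^2 - 7t - 3) − 2| = |t + 1|·|-2t - 5|.
Require δ ≤ 1. Then |t + 1| < 1 gives |t| < 2, and by the triangle inequality |-2t - 5| ≤ 2·2 + 5 = 9.
Hence |(-2t^2 - 7t - 3) − 2| ≤ 9|t + 1| < ε provided |t + 1| < ε/9.
Take δ = min(1, ε/9). Then 0 < |t + 1| < δ gives both |t + 1| < 1 and |t + 1| < ε/9, so |(-2t^2 - 7t - 3) − 2| < ε.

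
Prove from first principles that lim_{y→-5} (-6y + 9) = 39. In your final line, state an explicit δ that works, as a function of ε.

δ = ε/6

Fix ε > 0. We need δ > 0 so that 0 < |y + 5| < δ implies |(-6y + 9) − 39| < ε.
Since (-6y + 9) − 39 = -6(y + 5), we have |(-6y + 9) − 39| = 6|y + 5|.
Thus it suffices that |y + 5| < ε/6.
Take δ = ε/6. If 0 < |y + 5| < δ then |(-6y + 9) − 39| = 6|y + 5| < 6·(ε/6) = ε.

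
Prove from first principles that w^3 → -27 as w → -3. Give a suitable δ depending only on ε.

Let ε > 0. We seek δ > 0 with 0 < |w + 3| < δ ⇒ |w^3 + 27| < ε.
Factor: w^3 + 27 = (w + 3)(w^2 - 3w + 9), so |w^3 + 27| = |w + 3|·|w^2 - 3w + 9|.
Restrict δ ≤ 1. Then |w + 3| < 1 gives |w| < 4, so by the triangle inequality |w^2 - 3w + 9| ≤ 4^2 + 3·4 + 9 = 37.
Hence |w^3 + 27| ≤ 37|w + 3|, which is < ε once |w + 3| < ε/37.
Take δ = min(1, ε/37). If 0 < |w + 3| < δ then both bounds hold and |w^3 + 27| ≤ 37|w + 3| < 37·(ε/37) = ε.

δ = min(1, ε/37)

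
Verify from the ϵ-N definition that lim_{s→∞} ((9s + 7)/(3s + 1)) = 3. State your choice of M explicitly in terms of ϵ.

Let ϵ > 0. We seek M > 0 such that s > M implies |(9s + 7)/(3s + 1) − 3| < ϵ.
(9s + 7)/(3s + 1) − 3 = (3(9s + 7) − 9(3s + 1)) / (3(3s + 1)) = 12/(3(3s + 1)).
For s > 0 we have 3s + 1 > 3s, so |(9s + 7)/(3s + 1) − 3| = 12/(3(3s + 1)) < 12/(3·3s) = (4/3)/s.
Thus |(9s + 7)/(3s + 1) − 3| < ϵ whenever s > (4/3)/ϵ.
Take M = (4/3)/ϵ. If s > M then |(9s + 7)/(3s + 1) − 3| < (4/3)/s < ϵ.

M = (4/3)/ϵ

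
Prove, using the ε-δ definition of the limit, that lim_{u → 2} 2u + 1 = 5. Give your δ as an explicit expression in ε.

Suppose ε > 0. We need δ > 0 so that 0 < |u − 2| < δ implies |(2u + 1) − 5| < ε.
Since (2u + 1) − 5 = 2(u − 2), we have |(2u + 1) − 5| = 2|u − 2|.
Thus it suffices that |u − 2| < ε/2.
Take δ = ε/2. If 0 < |u − 2| < δ then |(2u + 1) − 5| = 2|u − 2| < 2·(ε/2) = ε.

δ = ε/2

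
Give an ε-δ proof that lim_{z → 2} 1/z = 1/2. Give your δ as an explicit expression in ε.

δ = min(1, 2ε)

Let ε > 0. We seek δ > 0 such that 0 < |z − 2| < δ implies |1/z − (1/2)| < ε.
|1/z − (1/2)| = |2 − z|/(2·|z|) = |z − 2|/(2|z|).
Require δ ≤ 1 so that |z| > 2 − 1 = 1, hence 2|z| > 2.
Then |1/z − (1/2)| < |z − 2|/2, which is < ε when |z − 2| < 2ε.
Take δ = min(1, 2ε). Then 0 < |z − 2| < δ gives both |z − 2| < 1 and |z − 2| < 2ε, so |1/z − (1/2)| < ε.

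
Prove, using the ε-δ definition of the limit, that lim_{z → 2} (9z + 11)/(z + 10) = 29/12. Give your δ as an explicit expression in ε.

δ = min(6, (72/79)ε)

Let ε > 0. We want δ > 0 with 0 < |z − 2| < δ ⇒ |(9z + 11)/(z + 10) − (29/12)| < ε.
Combining over a common denominator, (9z + 11)/(z + 10) − (29/12) = [(9z + 11)·12 − 29·(z + 10)] / [12·(z + 10)] = 79(z − 2) / (12(z + 10)).
So |(9z + 11)/(z + 10) − (29/12)| = 79|z − 2| / (12·|z + 10|).
Restrict δ ≤ 6. Then |z − 2| < 6 gives |z + 10| = |(z − 2) + 12| ≥ 12 − 6 = 6.
Hence |(9z + 11)/(z + 10) − (29/12)| < 79|z − 2|/(12·6) = (79/72)|z − 2|, which is < ε once |z − 2| < (72/79)ε.
Take δ = min(6, (72/79)ε). Then 0 < |z − 2| < δ forces both bounds, so |(9z + 11)/(z + 10) − (29/12)| < ε.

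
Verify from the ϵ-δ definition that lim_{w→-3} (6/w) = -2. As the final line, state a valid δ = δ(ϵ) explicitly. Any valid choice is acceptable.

Fix ϵ > 0. We seek δ > 0 such that 0 < |w + 3| < δ implies |6/w + 2| < ϵ.
|6/w + 2| = 6·|-3 − w|/(3·|w|) = 6|w + 3|/(3|w|).
Require δ ≤ 3/2 so that |w| > 3 − 3/2 = 3/2, hence 3|w| > 9/2.
Then |6/w + 2| < 6|w + 3|/(9/2), which is < ϵ when |w + 3| < (3/4)ϵ.
Take δ = min(3/2, (3/4)ϵ). Then 0 < |w + 3| < δ gives both |w + 3| < 3/2 and |w + 3| < (3/4)ϵ, so |6/w + 2| < ϵ.

δ = min(3/2, (3/4)ϵ)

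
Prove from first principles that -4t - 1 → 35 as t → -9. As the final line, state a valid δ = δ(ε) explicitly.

Fix ε > 0. We need δ > 0 so that 0 < |t + 9| < δ implies |(-4t - 1) − 35| < ε.
Since (-4t - 1) − 35 = -4(t + 9), we have |(-4t - 1) − 35| = 4|t + 9|.
Thus it suffices that |t + 9| < ε/4.
Choosing δ = ε/4 gives |(-4t - 1) − 35| = 4|t + 9| < ε whenever |t + 9| < δ.

δ = ε/4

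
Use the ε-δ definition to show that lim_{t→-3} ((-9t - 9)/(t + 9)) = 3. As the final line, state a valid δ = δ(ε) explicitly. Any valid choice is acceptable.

Let ε > 0 be given. We want δ > 0 with 0 < |t + 3| < δ ⇒ |(-9t - 9)/(t + 9) − 3| < ε.
Combining over a common denominator, (-9t - 9)/(t + 9) − 3 = [(-9t - 9)·6 − 18·(t + 9)] / [6·(t + 9)] = -72(t + 3) / (6(t + 9)).
So |(-9t - 9)/(t + 9) − 3| = 72|t + 3| / (6·|t + 9|).
Require δ ≤ 3, so |t + 9| ≥ |6| − |t + 3| > 6 − 3 = 3.
Hence |(-9t - 9)/(t + 9) − 3| < 72|t + 3|/(6·3) = 4|t + 3|, which is < ε once |t + 3| < (1/4)ε.
Take δ = min(3, (1/4)ε). Then 0 < |t + 3| < δ forces both bounds, so |(-9t - 9)/(t + 9) − 3| < ε.

δ = min(3, (1/4)ε)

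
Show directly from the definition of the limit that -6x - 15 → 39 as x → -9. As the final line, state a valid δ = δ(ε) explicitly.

Let ε > 0 be given. We need δ > 0 so that 0 < |x + 9| < δ implies |(-6x - 15) − 39| < ε.
|(-6x - 15) − 39| = |-6x - 54| = 6|x + 9|.
So 6|x + 9| < ε exactly when |x + 9| < ε/6.
Take δ = ε/6. If 0 < |x + 9| < δ then |(-6x - 15) − 39| = 6|x + 9| < 6·(ε/6) = ε.

δ = ε/6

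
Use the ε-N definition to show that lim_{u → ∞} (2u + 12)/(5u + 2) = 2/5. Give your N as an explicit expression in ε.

Let ε > 0. We seek N > 0 such that u > N implies |(2u + 12)/(5u + 2) − (2/5)| < ε.
(2u + 12)/(5u + 2) − (2/5) = (5(2u + 12) − 2(5u + 2)) / (5(5u + 2)) = 56/(5(5u + 2)).
For u > 0 we have 5u + 2 > 5u, so |(2u + 12)/(5u + 2) − (2/5)| = 56/(5(5u + 2)) < 56/(5·5u) = (56/25)/u.
Thus |(2u + 12)/(5u + 2) − (2/5)| < ε whenever u > (56/25)/ε.
Take N = (56/25)/ε. If u > N then |(2u + 12)/(5u + 2) − (2/5)| < (56/25)/u < ε.

N = (56/25)/ε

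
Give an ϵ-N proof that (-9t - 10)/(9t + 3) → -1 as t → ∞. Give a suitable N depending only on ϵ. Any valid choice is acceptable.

N = (7/9)/ϵ

Suppose ϵ > 0. We seek N > 0 such that t > N implies |(-9t - 10)/(9t + 3) + 1| < ϵ.
(-9t - 10)/(9t + 3) + 1 = (9(-9t - 10) − (-9)(9t + 3)) / (9(9t + 3)) = -63/(9(9t + 3)).
For t > 0 we have 9t + 3 > 9t, so |(-9t - 10)/(9t + 3) + 1| = 63/(9(9t + 3)) < 63/(9·9t) = (7/9)/t.
Thus |(-9t - 10)/(9t + 3) + 1| < ϵ whenever t > (7/9)/ϵ.
Take N = (7/9)/ϵ. If t > N then |(-9t - 10)/(9t + 3) + 1| < (7/9)/t < ϵ.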